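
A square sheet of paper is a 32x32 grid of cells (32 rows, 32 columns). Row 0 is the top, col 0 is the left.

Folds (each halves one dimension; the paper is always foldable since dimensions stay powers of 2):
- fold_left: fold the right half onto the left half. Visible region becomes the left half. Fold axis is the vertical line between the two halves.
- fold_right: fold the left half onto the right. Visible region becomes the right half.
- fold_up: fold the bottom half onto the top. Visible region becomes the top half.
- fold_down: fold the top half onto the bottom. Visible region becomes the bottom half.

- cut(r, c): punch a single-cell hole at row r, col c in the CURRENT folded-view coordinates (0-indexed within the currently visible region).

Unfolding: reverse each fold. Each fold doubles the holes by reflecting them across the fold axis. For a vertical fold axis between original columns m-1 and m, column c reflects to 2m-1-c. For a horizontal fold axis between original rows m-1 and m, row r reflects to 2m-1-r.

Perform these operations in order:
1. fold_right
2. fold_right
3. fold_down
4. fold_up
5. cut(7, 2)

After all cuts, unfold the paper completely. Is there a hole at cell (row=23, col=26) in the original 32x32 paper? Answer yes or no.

Op 1 fold_right: fold axis v@16; visible region now rows[0,32) x cols[16,32) = 32x16
Op 2 fold_right: fold axis v@24; visible region now rows[0,32) x cols[24,32) = 32x8
Op 3 fold_down: fold axis h@16; visible region now rows[16,32) x cols[24,32) = 16x8
Op 4 fold_up: fold axis h@24; visible region now rows[16,24) x cols[24,32) = 8x8
Op 5 cut(7, 2): punch at orig (23,26); cuts so far [(23, 26)]; region rows[16,24) x cols[24,32) = 8x8
Unfold 1 (reflect across h@24): 2 holes -> [(23, 26), (24, 26)]
Unfold 2 (reflect across h@16): 4 holes -> [(7, 26), (8, 26), (23, 26), (24, 26)]
Unfold 3 (reflect across v@24): 8 holes -> [(7, 21), (7, 26), (8, 21), (8, 26), (23, 21), (23, 26), (24, 21), (24, 26)]
Unfold 4 (reflect across v@16): 16 holes -> [(7, 5), (7, 10), (7, 21), (7, 26), (8, 5), (8, 10), (8, 21), (8, 26), (23, 5), (23, 10), (23, 21), (23, 26), (24, 5), (24, 10), (24, 21), (24, 26)]
Holes: [(7, 5), (7, 10), (7, 21), (7, 26), (8, 5), (8, 10), (8, 21), (8, 26), (23, 5), (23, 10), (23, 21), (23, 26), (24, 5), (24, 10), (24, 21), (24, 26)]

Answer: yes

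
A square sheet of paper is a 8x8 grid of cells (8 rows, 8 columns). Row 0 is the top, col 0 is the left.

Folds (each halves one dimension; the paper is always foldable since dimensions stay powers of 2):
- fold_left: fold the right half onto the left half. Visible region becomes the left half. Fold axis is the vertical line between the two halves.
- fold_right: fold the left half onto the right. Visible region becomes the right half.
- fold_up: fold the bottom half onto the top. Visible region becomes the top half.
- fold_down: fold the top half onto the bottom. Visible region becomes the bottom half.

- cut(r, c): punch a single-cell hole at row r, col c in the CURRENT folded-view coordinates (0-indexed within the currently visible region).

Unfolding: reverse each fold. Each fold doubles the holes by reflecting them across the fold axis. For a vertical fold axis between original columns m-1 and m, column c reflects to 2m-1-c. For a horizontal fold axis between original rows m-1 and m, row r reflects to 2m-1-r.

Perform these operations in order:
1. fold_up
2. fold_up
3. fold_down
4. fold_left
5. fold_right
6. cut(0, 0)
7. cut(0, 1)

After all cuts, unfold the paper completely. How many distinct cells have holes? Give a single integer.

Op 1 fold_up: fold axis h@4; visible region now rows[0,4) x cols[0,8) = 4x8
Op 2 fold_up: fold axis h@2; visible region now rows[0,2) x cols[0,8) = 2x8
Op 3 fold_down: fold axis h@1; visible region now rows[1,2) x cols[0,8) = 1x8
Op 4 fold_left: fold axis v@4; visible region now rows[1,2) x cols[0,4) = 1x4
Op 5 fold_right: fold axis v@2; visible region now rows[1,2) x cols[2,4) = 1x2
Op 6 cut(0, 0): punch at orig (1,2); cuts so far [(1, 2)]; region rows[1,2) x cols[2,4) = 1x2
Op 7 cut(0, 1): punch at orig (1,3); cuts so far [(1, 2), (1, 3)]; region rows[1,2) x cols[2,4) = 1x2
Unfold 1 (reflect across v@2): 4 holes -> [(1, 0), (1, 1), (1, 2), (1, 3)]
Unfold 2 (reflect across v@4): 8 holes -> [(1, 0), (1, 1), (1, 2), (1, 3), (1, 4), (1, 5), (1, 6), (1, 7)]
Unfold 3 (reflect across h@1): 16 holes -> [(0, 0), (0, 1), (0, 2), (0, 3), (0, 4), (0, 5), (0, 6), (0, 7), (1, 0), (1, 1), (1, 2), (1, 3), (1, 4), (1, 5), (1, 6), (1, 7)]
Unfold 4 (reflect across h@2): 32 holes -> [(0, 0), (0, 1), (0, 2), (0, 3), (0, 4), (0, 5), (0, 6), (0, 7), (1, 0), (1, 1), (1, 2), (1, 3), (1, 4), (1, 5), (1, 6), (1, 7), (2, 0), (2, 1), (2, 2), (2, 3), (2, 4), (2, 5), (2, 6), (2, 7), (3, 0), (3, 1), (3, 2), (3, 3), (3, 4), (3, 5), (3, 6), (3, 7)]
Unfold 5 (reflect across h@4): 64 holes -> [(0, 0), (0, 1), (0, 2), (0, 3), (0, 4), (0, 5), (0, 6), (0, 7), (1, 0), (1, 1), (1, 2), (1, 3), (1, 4), (1, 5), (1, 6), (1, 7), (2, 0), (2, 1), (2, 2), (2, 3), (2, 4), (2, 5), (2, 6), (2, 7), (3, 0), (3, 1), (3, 2), (3, 3), (3, 4), (3, 5), (3, 6), (3, 7), (4, 0), (4, 1), (4, 2), (4, 3), (4, 4), (4, 5), (4, 6), (4, 7), (5, 0), (5, 1), (5, 2), (5, 3), (5, 4), (5, 5), (5, 6), (5, 7), (6, 0), (6, 1), (6, 2), (6, 3), (6, 4), (6, 5), (6, 6), (6, 7), (7, 0), (7, 1), (7, 2), (7, 3), (7, 4), (7, 5), (7, 6), (7, 7)]

Answer: 64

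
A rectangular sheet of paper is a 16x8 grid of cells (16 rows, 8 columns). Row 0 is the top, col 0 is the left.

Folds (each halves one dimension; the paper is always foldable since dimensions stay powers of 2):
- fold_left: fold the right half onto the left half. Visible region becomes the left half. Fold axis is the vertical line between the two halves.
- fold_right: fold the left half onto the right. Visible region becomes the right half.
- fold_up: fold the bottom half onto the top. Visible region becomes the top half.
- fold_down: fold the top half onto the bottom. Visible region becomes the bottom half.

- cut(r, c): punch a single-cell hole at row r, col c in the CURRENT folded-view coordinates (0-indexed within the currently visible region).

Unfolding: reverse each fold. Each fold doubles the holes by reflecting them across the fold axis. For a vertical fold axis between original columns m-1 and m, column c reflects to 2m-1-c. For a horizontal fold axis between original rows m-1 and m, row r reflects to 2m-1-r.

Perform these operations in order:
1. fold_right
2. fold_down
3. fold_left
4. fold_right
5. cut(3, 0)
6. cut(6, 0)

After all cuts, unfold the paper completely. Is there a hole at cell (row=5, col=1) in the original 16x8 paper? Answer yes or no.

Answer: no

Derivation:
Op 1 fold_right: fold axis v@4; visible region now rows[0,16) x cols[4,8) = 16x4
Op 2 fold_down: fold axis h@8; visible region now rows[8,16) x cols[4,8) = 8x4
Op 3 fold_left: fold axis v@6; visible region now rows[8,16) x cols[4,6) = 8x2
Op 4 fold_right: fold axis v@5; visible region now rows[8,16) x cols[5,6) = 8x1
Op 5 cut(3, 0): punch at orig (11,5); cuts so far [(11, 5)]; region rows[8,16) x cols[5,6) = 8x1
Op 6 cut(6, 0): punch at orig (14,5); cuts so far [(11, 5), (14, 5)]; region rows[8,16) x cols[5,6) = 8x1
Unfold 1 (reflect across v@5): 4 holes -> [(11, 4), (11, 5), (14, 4), (14, 5)]
Unfold 2 (reflect across v@6): 8 holes -> [(11, 4), (11, 5), (11, 6), (11, 7), (14, 4), (14, 5), (14, 6), (14, 7)]
Unfold 3 (reflect across h@8): 16 holes -> [(1, 4), (1, 5), (1, 6), (1, 7), (4, 4), (4, 5), (4, 6), (4, 7), (11, 4), (11, 5), (11, 6), (11, 7), (14, 4), (14, 5), (14, 6), (14, 7)]
Unfold 4 (reflect across v@4): 32 holes -> [(1, 0), (1, 1), (1, 2), (1, 3), (1, 4), (1, 5), (1, 6), (1, 7), (4, 0), (4, 1), (4, 2), (4, 3), (4, 4), (4, 5), (4, 6), (4, 7), (11, 0), (11, 1), (11, 2), (11, 3), (11, 4), (11, 5), (11, 6), (11, 7), (14, 0), (14, 1), (14, 2), (14, 3), (14, 4), (14, 5), (14, 6), (14, 7)]
Holes: [(1, 0), (1, 1), (1, 2), (1, 3), (1, 4), (1, 5), (1, 6), (1, 7), (4, 0), (4, 1), (4, 2), (4, 3), (4, 4), (4, 5), (4, 6), (4, 7), (11, 0), (11, 1), (11, 2), (11, 3), (11, 4), (11, 5), (11, 6), (11, 7), (14, 0), (14, 1), (14, 2), (14, 3), (14, 4), (14, 5), (14, 6), (14, 7)]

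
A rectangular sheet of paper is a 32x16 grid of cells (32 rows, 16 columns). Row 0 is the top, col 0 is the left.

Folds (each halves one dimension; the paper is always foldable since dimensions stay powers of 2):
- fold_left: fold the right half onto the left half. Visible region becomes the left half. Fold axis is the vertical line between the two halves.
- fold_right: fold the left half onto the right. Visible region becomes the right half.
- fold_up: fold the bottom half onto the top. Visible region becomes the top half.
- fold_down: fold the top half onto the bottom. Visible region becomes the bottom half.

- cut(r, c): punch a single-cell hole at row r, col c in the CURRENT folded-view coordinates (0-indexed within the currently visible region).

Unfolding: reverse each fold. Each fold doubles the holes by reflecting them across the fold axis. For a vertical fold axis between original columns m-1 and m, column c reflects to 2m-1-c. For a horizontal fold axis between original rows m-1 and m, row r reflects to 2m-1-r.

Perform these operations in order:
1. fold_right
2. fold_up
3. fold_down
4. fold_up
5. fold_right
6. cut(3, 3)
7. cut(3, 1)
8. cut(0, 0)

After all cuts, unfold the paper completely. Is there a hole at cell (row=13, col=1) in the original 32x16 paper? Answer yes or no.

Op 1 fold_right: fold axis v@8; visible region now rows[0,32) x cols[8,16) = 32x8
Op 2 fold_up: fold axis h@16; visible region now rows[0,16) x cols[8,16) = 16x8
Op 3 fold_down: fold axis h@8; visible region now rows[8,16) x cols[8,16) = 8x8
Op 4 fold_up: fold axis h@12; visible region now rows[8,12) x cols[8,16) = 4x8
Op 5 fold_right: fold axis v@12; visible region now rows[8,12) x cols[12,16) = 4x4
Op 6 cut(3, 3): punch at orig (11,15); cuts so far [(11, 15)]; region rows[8,12) x cols[12,16) = 4x4
Op 7 cut(3, 1): punch at orig (11,13); cuts so far [(11, 13), (11, 15)]; region rows[8,12) x cols[12,16) = 4x4
Op 8 cut(0, 0): punch at orig (8,12); cuts so far [(8, 12), (11, 13), (11, 15)]; region rows[8,12) x cols[12,16) = 4x4
Unfold 1 (reflect across v@12): 6 holes -> [(8, 11), (8, 12), (11, 8), (11, 10), (11, 13), (11, 15)]
Unfold 2 (reflect across h@12): 12 holes -> [(8, 11), (8, 12), (11, 8), (11, 10), (11, 13), (11, 15), (12, 8), (12, 10), (12, 13), (12, 15), (15, 11), (15, 12)]
Unfold 3 (reflect across h@8): 24 holes -> [(0, 11), (0, 12), (3, 8), (3, 10), (3, 13), (3, 15), (4, 8), (4, 10), (4, 13), (4, 15), (7, 11), (7, 12), (8, 11), (8, 12), (11, 8), (11, 10), (11, 13), (11, 15), (12, 8), (12, 10), (12, 13), (12, 15), (15, 11), (15, 12)]
Unfold 4 (reflect across h@16): 48 holes -> [(0, 11), (0, 12), (3, 8), (3, 10), (3, 13), (3, 15), (4, 8), (4, 10), (4, 13), (4, 15), (7, 11), (7, 12), (8, 11), (8, 12), (11, 8), (11, 10), (11, 13), (11, 15), (12, 8), (12, 10), (12, 13), (12, 15), (15, 11), (15, 12), (16, 11), (16, 12), (19, 8), (19, 10), (19, 13), (19, 15), (20, 8), (20, 10), (20, 13), (20, 15), (23, 11), (23, 12), (24, 11), (24, 12), (27, 8), (27, 10), (27, 13), (27, 15), (28, 8), (28, 10), (28, 13), (28, 15), (31, 11), (31, 12)]
Unfold 5 (reflect across v@8): 96 holes -> [(0, 3), (0, 4), (0, 11), (0, 12), (3, 0), (3, 2), (3, 5), (3, 7), (3, 8), (3, 10), (3, 13), (3, 15), (4, 0), (4, 2), (4, 5), (4, 7), (4, 8), (4, 10), (4, 13), (4, 15), (7, 3), (7, 4), (7, 11), (7, 12), (8, 3), (8, 4), (8, 11), (8, 12), (11, 0), (11, 2), (11, 5), (11, 7), (11, 8), (11, 10), (11, 13), (11, 15), (12, 0), (12, 2), (12, 5), (12, 7), (12, 8), (12, 10), (12, 13), (12, 15), (15, 3), (15, 4), (15, 11), (15, 12), (16, 3), (16, 4), (16, 11), (16, 12), (19, 0), (19, 2), (19, 5), (19, 7), (19, 8), (19, 10), (19, 13), (19, 15), (20, 0), (20, 2), (20, 5), (20, 7), (20, 8), (20, 10), (20, 13), (20, 15), (23, 3), (23, 4), (23, 11), (23, 12), (24, 3), (24, 4), (24, 11), (24, 12), (27, 0), (27, 2), (27, 5), (27, 7), (27, 8), (27, 10), (27, 13), (27, 15), (28, 0), (28, 2), (28, 5), (28, 7), (28, 8), (28, 10), (28, 13), (28, 15), (31, 3), (31, 4), (31, 11), (31, 12)]
Holes: [(0, 3), (0, 4), (0, 11), (0, 12), (3, 0), (3, 2), (3, 5), (3, 7), (3, 8), (3, 10), (3, 13), (3, 15), (4, 0), (4, 2), (4, 5), (4, 7), (4, 8), (4, 10), (4, 13), (4, 15), (7, 3), (7, 4), (7, 11), (7, 12), (8, 3), (8, 4), (8, 11), (8, 12), (11, 0), (11, 2), (11, 5), (11, 7), (11, 8), (11, 10), (11, 13), (11, 15), (12, 0), (12, 2), (12, 5), (12, 7), (12, 8), (12, 10), (12, 13), (12, 15), (15, 3), (15, 4), (15, 11), (15, 12), (16, 3), (16, 4), (16, 11), (16, 12), (19, 0), (19, 2), (19, 5), (19, 7), (19, 8), (19, 10), (19, 13), (19, 15), (20, 0), (20, 2), (20, 5), (20, 7), (20, 8), (20, 10), (20, 13), (20, 15), (23, 3), (23, 4), (23, 11), (23, 12), (24, 3), (24, 4), (24, 11), (24, 12), (27, 0), (27, 2), (27, 5), (27, 7), (27, 8), (27, 10), (27, 13), (27, 15), (28, 0), (28, 2), (28, 5), (28, 7), (28, 8), (28, 10), (28, 13), (28, 15), (31, 3), (31, 4), (31, 11), (31, 12)]

Answer: no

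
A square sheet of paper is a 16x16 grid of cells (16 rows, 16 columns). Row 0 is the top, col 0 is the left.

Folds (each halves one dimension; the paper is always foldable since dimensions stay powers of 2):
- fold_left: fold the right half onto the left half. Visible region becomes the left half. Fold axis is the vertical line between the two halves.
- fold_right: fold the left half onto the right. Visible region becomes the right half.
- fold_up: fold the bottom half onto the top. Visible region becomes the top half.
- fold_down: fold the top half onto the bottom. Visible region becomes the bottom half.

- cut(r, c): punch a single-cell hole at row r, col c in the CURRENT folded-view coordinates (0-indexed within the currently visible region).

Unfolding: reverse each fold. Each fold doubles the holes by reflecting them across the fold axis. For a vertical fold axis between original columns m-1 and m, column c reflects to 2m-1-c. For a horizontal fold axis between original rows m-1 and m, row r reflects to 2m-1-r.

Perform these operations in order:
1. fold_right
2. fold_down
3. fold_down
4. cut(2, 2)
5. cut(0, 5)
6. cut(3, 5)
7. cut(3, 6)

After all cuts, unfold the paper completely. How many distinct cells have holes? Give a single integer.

Answer: 32

Derivation:
Op 1 fold_right: fold axis v@8; visible region now rows[0,16) x cols[8,16) = 16x8
Op 2 fold_down: fold axis h@8; visible region now rows[8,16) x cols[8,16) = 8x8
Op 3 fold_down: fold axis h@12; visible region now rows[12,16) x cols[8,16) = 4x8
Op 4 cut(2, 2): punch at orig (14,10); cuts so far [(14, 10)]; region rows[12,16) x cols[8,16) = 4x8
Op 5 cut(0, 5): punch at orig (12,13); cuts so far [(12, 13), (14, 10)]; region rows[12,16) x cols[8,16) = 4x8
Op 6 cut(3, 5): punch at orig (15,13); cuts so far [(12, 13), (14, 10), (15, 13)]; region rows[12,16) x cols[8,16) = 4x8
Op 7 cut(3, 6): punch at orig (15,14); cuts so far [(12, 13), (14, 10), (15, 13), (15, 14)]; region rows[12,16) x cols[8,16) = 4x8
Unfold 1 (reflect across h@12): 8 holes -> [(8, 13), (8, 14), (9, 10), (11, 13), (12, 13), (14, 10), (15, 13), (15, 14)]
Unfold 2 (reflect across h@8): 16 holes -> [(0, 13), (0, 14), (1, 10), (3, 13), (4, 13), (6, 10), (7, 13), (7, 14), (8, 13), (8, 14), (9, 10), (11, 13), (12, 13), (14, 10), (15, 13), (15, 14)]
Unfold 3 (reflect across v@8): 32 holes -> [(0, 1), (0, 2), (0, 13), (0, 14), (1, 5), (1, 10), (3, 2), (3, 13), (4, 2), (4, 13), (6, 5), (6, 10), (7, 1), (7, 2), (7, 13), (7, 14), (8, 1), (8, 2), (8, 13), (8, 14), (9, 5), (9, 10), (11, 2), (11, 13), (12, 2), (12, 13), (14, 5), (14, 10), (15, 1), (15, 2), (15, 13), (15, 14)]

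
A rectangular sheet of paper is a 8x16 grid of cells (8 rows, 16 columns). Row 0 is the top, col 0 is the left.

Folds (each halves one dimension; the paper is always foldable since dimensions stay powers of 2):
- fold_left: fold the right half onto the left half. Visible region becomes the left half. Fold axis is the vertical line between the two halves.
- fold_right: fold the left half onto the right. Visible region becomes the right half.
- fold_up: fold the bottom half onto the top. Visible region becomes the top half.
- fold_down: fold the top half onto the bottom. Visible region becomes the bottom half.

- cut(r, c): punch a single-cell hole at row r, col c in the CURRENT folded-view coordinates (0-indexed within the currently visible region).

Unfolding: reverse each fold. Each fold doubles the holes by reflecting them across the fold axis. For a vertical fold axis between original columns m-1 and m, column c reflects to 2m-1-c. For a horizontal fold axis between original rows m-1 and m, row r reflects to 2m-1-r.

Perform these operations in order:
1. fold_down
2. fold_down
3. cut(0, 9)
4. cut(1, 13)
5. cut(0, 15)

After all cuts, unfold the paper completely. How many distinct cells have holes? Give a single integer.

Answer: 12

Derivation:
Op 1 fold_down: fold axis h@4; visible region now rows[4,8) x cols[0,16) = 4x16
Op 2 fold_down: fold axis h@6; visible region now rows[6,8) x cols[0,16) = 2x16
Op 3 cut(0, 9): punch at orig (6,9); cuts so far [(6, 9)]; region rows[6,8) x cols[0,16) = 2x16
Op 4 cut(1, 13): punch at orig (7,13); cuts so far [(6, 9), (7, 13)]; region rows[6,8) x cols[0,16) = 2x16
Op 5 cut(0, 15): punch at orig (6,15); cuts so far [(6, 9), (6, 15), (7, 13)]; region rows[6,8) x cols[0,16) = 2x16
Unfold 1 (reflect across h@6): 6 holes -> [(4, 13), (5, 9), (5, 15), (6, 9), (6, 15), (7, 13)]
Unfold 2 (reflect across h@4): 12 holes -> [(0, 13), (1, 9), (1, 15), (2, 9), (2, 15), (3, 13), (4, 13), (5, 9), (5, 15), (6, 9), (6, 15), (7, 13)]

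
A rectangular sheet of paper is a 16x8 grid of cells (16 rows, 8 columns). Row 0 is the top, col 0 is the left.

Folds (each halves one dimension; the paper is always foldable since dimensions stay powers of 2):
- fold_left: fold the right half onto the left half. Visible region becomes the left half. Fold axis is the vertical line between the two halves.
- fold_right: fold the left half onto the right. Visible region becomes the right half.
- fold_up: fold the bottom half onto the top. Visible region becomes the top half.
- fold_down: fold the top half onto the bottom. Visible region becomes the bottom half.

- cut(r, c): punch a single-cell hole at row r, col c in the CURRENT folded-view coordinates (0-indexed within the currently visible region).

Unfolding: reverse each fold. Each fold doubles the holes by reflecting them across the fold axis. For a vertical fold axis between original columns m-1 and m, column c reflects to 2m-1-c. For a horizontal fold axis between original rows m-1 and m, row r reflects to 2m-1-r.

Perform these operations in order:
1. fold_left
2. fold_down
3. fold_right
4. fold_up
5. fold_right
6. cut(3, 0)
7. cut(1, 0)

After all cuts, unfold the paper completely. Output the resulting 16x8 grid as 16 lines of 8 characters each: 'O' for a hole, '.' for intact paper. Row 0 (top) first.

Op 1 fold_left: fold axis v@4; visible region now rows[0,16) x cols[0,4) = 16x4
Op 2 fold_down: fold axis h@8; visible region now rows[8,16) x cols[0,4) = 8x4
Op 3 fold_right: fold axis v@2; visible region now rows[8,16) x cols[2,4) = 8x2
Op 4 fold_up: fold axis h@12; visible region now rows[8,12) x cols[2,4) = 4x2
Op 5 fold_right: fold axis v@3; visible region now rows[8,12) x cols[3,4) = 4x1
Op 6 cut(3, 0): punch at orig (11,3); cuts so far [(11, 3)]; region rows[8,12) x cols[3,4) = 4x1
Op 7 cut(1, 0): punch at orig (9,3); cuts so far [(9, 3), (11, 3)]; region rows[8,12) x cols[3,4) = 4x1
Unfold 1 (reflect across v@3): 4 holes -> [(9, 2), (9, 3), (11, 2), (11, 3)]
Unfold 2 (reflect across h@12): 8 holes -> [(9, 2), (9, 3), (11, 2), (11, 3), (12, 2), (12, 3), (14, 2), (14, 3)]
Unfold 3 (reflect across v@2): 16 holes -> [(9, 0), (9, 1), (9, 2), (9, 3), (11, 0), (11, 1), (11, 2), (11, 3), (12, 0), (12, 1), (12, 2), (12, 3), (14, 0), (14, 1), (14, 2), (14, 3)]
Unfold 4 (reflect across h@8): 32 holes -> [(1, 0), (1, 1), (1, 2), (1, 3), (3, 0), (3, 1), (3, 2), (3, 3), (4, 0), (4, 1), (4, 2), (4, 3), (6, 0), (6, 1), (6, 2), (6, 3), (9, 0), (9, 1), (9, 2), (9, 3), (11, 0), (11, 1), (11, 2), (11, 3), (12, 0), (12, 1), (12, 2), (12, 3), (14, 0), (14, 1), (14, 2), (14, 3)]
Unfold 5 (reflect across v@4): 64 holes -> [(1, 0), (1, 1), (1, 2), (1, 3), (1, 4), (1, 5), (1, 6), (1, 7), (3, 0), (3, 1), (3, 2), (3, 3), (3, 4), (3, 5), (3, 6), (3, 7), (4, 0), (4, 1), (4, 2), (4, 3), (4, 4), (4, 5), (4, 6), (4, 7), (6, 0), (6, 1), (6, 2), (6, 3), (6, 4), (6, 5), (6, 6), (6, 7), (9, 0), (9, 1), (9, 2), (9, 3), (9, 4), (9, 5), (9, 6), (9, 7), (11, 0), (11, 1), (11, 2), (11, 3), (11, 4), (11, 5), (11, 6), (11, 7), (12, 0), (12, 1), (12, 2), (12, 3), (12, 4), (12, 5), (12, 6), (12, 7), (14, 0), (14, 1), (14, 2), (14, 3), (14, 4), (14, 5), (14, 6), (14, 7)]

Answer: ........
OOOOOOOO
........
OOOOOOOO
OOOOOOOO
........
OOOOOOOO
........
........
OOOOOOOO
........
OOOOOOOO
OOOOOOOO
........
OOOOOOOO
........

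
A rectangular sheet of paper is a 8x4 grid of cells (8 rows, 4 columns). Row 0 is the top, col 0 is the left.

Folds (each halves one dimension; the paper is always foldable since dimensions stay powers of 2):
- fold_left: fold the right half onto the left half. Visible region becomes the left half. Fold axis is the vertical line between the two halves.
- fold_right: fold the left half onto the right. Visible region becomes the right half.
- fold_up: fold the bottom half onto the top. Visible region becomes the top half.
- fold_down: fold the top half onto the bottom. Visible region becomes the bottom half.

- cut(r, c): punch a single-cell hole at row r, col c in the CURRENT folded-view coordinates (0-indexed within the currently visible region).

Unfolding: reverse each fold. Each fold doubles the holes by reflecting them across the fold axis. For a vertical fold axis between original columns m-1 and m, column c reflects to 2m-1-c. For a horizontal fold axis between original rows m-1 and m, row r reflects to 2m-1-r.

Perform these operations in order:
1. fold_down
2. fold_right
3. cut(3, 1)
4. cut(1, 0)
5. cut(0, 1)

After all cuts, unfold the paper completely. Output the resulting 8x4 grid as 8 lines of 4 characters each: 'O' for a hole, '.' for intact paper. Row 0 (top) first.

Answer: O..O
....
.OO.
O..O
O..O
.OO.
....
O..O

Derivation:
Op 1 fold_down: fold axis h@4; visible region now rows[4,8) x cols[0,4) = 4x4
Op 2 fold_right: fold axis v@2; visible region now rows[4,8) x cols[2,4) = 4x2
Op 3 cut(3, 1): punch at orig (7,3); cuts so far [(7, 3)]; region rows[4,8) x cols[2,4) = 4x2
Op 4 cut(1, 0): punch at orig (5,2); cuts so far [(5, 2), (7, 3)]; region rows[4,8) x cols[2,4) = 4x2
Op 5 cut(0, 1): punch at orig (4,3); cuts so far [(4, 3), (5, 2), (7, 3)]; region rows[4,8) x cols[2,4) = 4x2
Unfold 1 (reflect across v@2): 6 holes -> [(4, 0), (4, 3), (5, 1), (5, 2), (7, 0), (7, 3)]
Unfold 2 (reflect across h@4): 12 holes -> [(0, 0), (0, 3), (2, 1), (2, 2), (3, 0), (3, 3), (4, 0), (4, 3), (5, 1), (5, 2), (7, 0), (7, 3)]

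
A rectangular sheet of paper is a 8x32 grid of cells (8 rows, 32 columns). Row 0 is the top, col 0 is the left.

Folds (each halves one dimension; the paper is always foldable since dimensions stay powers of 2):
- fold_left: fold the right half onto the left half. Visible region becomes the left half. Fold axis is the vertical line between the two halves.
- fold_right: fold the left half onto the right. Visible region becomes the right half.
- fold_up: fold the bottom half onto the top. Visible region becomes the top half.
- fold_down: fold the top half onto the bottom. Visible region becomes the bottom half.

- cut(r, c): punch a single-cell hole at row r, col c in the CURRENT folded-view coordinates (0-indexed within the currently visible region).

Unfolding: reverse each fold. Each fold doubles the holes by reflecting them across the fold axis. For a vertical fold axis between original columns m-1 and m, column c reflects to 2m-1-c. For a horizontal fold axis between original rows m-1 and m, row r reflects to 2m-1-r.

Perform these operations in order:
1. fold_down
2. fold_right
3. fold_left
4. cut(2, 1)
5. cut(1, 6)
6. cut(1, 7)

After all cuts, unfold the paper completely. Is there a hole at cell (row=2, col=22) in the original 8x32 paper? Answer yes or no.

Op 1 fold_down: fold axis h@4; visible region now rows[4,8) x cols[0,32) = 4x32
Op 2 fold_right: fold axis v@16; visible region now rows[4,8) x cols[16,32) = 4x16
Op 3 fold_left: fold axis v@24; visible region now rows[4,8) x cols[16,24) = 4x8
Op 4 cut(2, 1): punch at orig (6,17); cuts so far [(6, 17)]; region rows[4,8) x cols[16,24) = 4x8
Op 5 cut(1, 6): punch at orig (5,22); cuts so far [(5, 22), (6, 17)]; region rows[4,8) x cols[16,24) = 4x8
Op 6 cut(1, 7): punch at orig (5,23); cuts so far [(5, 22), (5, 23), (6, 17)]; region rows[4,8) x cols[16,24) = 4x8
Unfold 1 (reflect across v@24): 6 holes -> [(5, 22), (5, 23), (5, 24), (5, 25), (6, 17), (6, 30)]
Unfold 2 (reflect across v@16): 12 holes -> [(5, 6), (5, 7), (5, 8), (5, 9), (5, 22), (5, 23), (5, 24), (5, 25), (6, 1), (6, 14), (6, 17), (6, 30)]
Unfold 3 (reflect across h@4): 24 holes -> [(1, 1), (1, 14), (1, 17), (1, 30), (2, 6), (2, 7), (2, 8), (2, 9), (2, 22), (2, 23), (2, 24), (2, 25), (5, 6), (5, 7), (5, 8), (5, 9), (5, 22), (5, 23), (5, 24), (5, 25), (6, 1), (6, 14), (6, 17), (6, 30)]
Holes: [(1, 1), (1, 14), (1, 17), (1, 30), (2, 6), (2, 7), (2, 8), (2, 9), (2, 22), (2, 23), (2, 24), (2, 25), (5, 6), (5, 7), (5, 8), (5, 9), (5, 22), (5, 23), (5, 24), (5, 25), (6, 1), (6, 14), (6, 17), (6, 30)]

Answer: yes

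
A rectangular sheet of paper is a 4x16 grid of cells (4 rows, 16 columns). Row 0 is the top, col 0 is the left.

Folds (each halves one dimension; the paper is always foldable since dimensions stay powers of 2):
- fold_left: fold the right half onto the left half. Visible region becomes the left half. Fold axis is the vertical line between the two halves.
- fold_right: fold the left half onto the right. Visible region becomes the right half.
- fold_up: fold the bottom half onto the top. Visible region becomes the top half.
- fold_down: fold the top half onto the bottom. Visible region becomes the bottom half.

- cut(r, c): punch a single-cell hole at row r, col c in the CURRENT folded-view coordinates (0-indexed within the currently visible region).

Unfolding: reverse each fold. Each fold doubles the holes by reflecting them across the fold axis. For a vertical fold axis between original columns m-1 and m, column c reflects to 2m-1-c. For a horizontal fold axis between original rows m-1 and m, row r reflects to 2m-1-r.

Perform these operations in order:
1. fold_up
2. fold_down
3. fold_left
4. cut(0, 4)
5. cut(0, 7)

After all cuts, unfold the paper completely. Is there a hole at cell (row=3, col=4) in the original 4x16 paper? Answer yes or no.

Op 1 fold_up: fold axis h@2; visible region now rows[0,2) x cols[0,16) = 2x16
Op 2 fold_down: fold axis h@1; visible region now rows[1,2) x cols[0,16) = 1x16
Op 3 fold_left: fold axis v@8; visible region now rows[1,2) x cols[0,8) = 1x8
Op 4 cut(0, 4): punch at orig (1,4); cuts so far [(1, 4)]; region rows[1,2) x cols[0,8) = 1x8
Op 5 cut(0, 7): punch at orig (1,7); cuts so far [(1, 4), (1, 7)]; region rows[1,2) x cols[0,8) = 1x8
Unfold 1 (reflect across v@8): 4 holes -> [(1, 4), (1, 7), (1, 8), (1, 11)]
Unfold 2 (reflect across h@1): 8 holes -> [(0, 4), (0, 7), (0, 8), (0, 11), (1, 4), (1, 7), (1, 8), (1, 11)]
Unfold 3 (reflect across h@2): 16 holes -> [(0, 4), (0, 7), (0, 8), (0, 11), (1, 4), (1, 7), (1, 8), (1, 11), (2, 4), (2, 7), (2, 8), (2, 11), (3, 4), (3, 7), (3, 8), (3, 11)]
Holes: [(0, 4), (0, 7), (0, 8), (0, 11), (1, 4), (1, 7), (1, 8), (1, 11), (2, 4), (2, 7), (2, 8), (2, 11), (3, 4), (3, 7), (3, 8), (3, 11)]

Answer: yes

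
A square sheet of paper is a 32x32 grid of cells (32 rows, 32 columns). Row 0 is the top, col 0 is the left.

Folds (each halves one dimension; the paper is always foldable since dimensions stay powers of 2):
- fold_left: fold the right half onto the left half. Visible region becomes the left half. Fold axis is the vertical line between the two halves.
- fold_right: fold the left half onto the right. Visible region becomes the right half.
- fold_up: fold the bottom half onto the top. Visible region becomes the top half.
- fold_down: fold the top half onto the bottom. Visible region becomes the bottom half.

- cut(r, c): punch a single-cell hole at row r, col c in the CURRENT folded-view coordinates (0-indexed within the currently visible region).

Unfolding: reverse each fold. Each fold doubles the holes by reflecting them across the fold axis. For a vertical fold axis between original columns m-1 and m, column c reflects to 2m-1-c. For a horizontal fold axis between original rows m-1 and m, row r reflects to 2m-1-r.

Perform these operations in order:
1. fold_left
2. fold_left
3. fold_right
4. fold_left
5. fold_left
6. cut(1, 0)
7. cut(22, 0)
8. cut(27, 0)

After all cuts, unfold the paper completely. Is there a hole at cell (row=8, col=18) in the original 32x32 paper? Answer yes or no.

Op 1 fold_left: fold axis v@16; visible region now rows[0,32) x cols[0,16) = 32x16
Op 2 fold_left: fold axis v@8; visible region now rows[0,32) x cols[0,8) = 32x8
Op 3 fold_right: fold axis v@4; visible region now rows[0,32) x cols[4,8) = 32x4
Op 4 fold_left: fold axis v@6; visible region now rows[0,32) x cols[4,6) = 32x2
Op 5 fold_left: fold axis v@5; visible region now rows[0,32) x cols[4,5) = 32x1
Op 6 cut(1, 0): punch at orig (1,4); cuts so far [(1, 4)]; region rows[0,32) x cols[4,5) = 32x1
Op 7 cut(22, 0): punch at orig (22,4); cuts so far [(1, 4), (22, 4)]; region rows[0,32) x cols[4,5) = 32x1
Op 8 cut(27, 0): punch at orig (27,4); cuts so far [(1, 4), (22, 4), (27, 4)]; region rows[0,32) x cols[4,5) = 32x1
Unfold 1 (reflect across v@5): 6 holes -> [(1, 4), (1, 5), (22, 4), (22, 5), (27, 4), (27, 5)]
Unfold 2 (reflect across v@6): 12 holes -> [(1, 4), (1, 5), (1, 6), (1, 7), (22, 4), (22, 5), (22, 6), (22, 7), (27, 4), (27, 5), (27, 6), (27, 7)]
Unfold 3 (reflect across v@4): 24 holes -> [(1, 0), (1, 1), (1, 2), (1, 3), (1, 4), (1, 5), (1, 6), (1, 7), (22, 0), (22, 1), (22, 2), (22, 3), (22, 4), (22, 5), (22, 6), (22, 7), (27, 0), (27, 1), (27, 2), (27, 3), (27, 4), (27, 5), (27, 6), (27, 7)]
Unfold 4 (reflect across v@8): 48 holes -> [(1, 0), (1, 1), (1, 2), (1, 3), (1, 4), (1, 5), (1, 6), (1, 7), (1, 8), (1, 9), (1, 10), (1, 11), (1, 12), (1, 13), (1, 14), (1, 15), (22, 0), (22, 1), (22, 2), (22, 3), (22, 4), (22, 5), (22, 6), (22, 7), (22, 8), (22, 9), (22, 10), (22, 11), (22, 12), (22, 13), (22, 14), (22, 15), (27, 0), (27, 1), (27, 2), (27, 3), (27, 4), (27, 5), (27, 6), (27, 7), (27, 8), (27, 9), (27, 10), (27, 11), (27, 12), (27, 13), (27, 14), (27, 15)]
Unfold 5 (reflect across v@16): 96 holes -> [(1, 0), (1, 1), (1, 2), (1, 3), (1, 4), (1, 5), (1, 6), (1, 7), (1, 8), (1, 9), (1, 10), (1, 11), (1, 12), (1, 13), (1, 14), (1, 15), (1, 16), (1, 17), (1, 18), (1, 19), (1, 20), (1, 21), (1, 22), (1, 23), (1, 24), (1, 25), (1, 26), (1, 27), (1, 28), (1, 29), (1, 30), (1, 31), (22, 0), (22, 1), (22, 2), (22, 3), (22, 4), (22, 5), (22, 6), (22, 7), (22, 8), (22, 9), (22, 10), (22, 11), (22, 12), (22, 13), (22, 14), (22, 15), (22, 16), (22, 17), (22, 18), (22, 19), (22, 20), (22, 21), (22, 22), (22, 23), (22, 24), (22, 25), (22, 26), (22, 27), (22, 28), (22, 29), (22, 30), (22, 31), (27, 0), (27, 1), (27, 2), (27, 3), (27, 4), (27, 5), (27, 6), (27, 7), (27, 8), (27, 9), (27, 10), (27, 11), (27, 12), (27, 13), (27, 14), (27, 15), (27, 16), (27, 17), (27, 18), (27, 19), (27, 20), (27, 21), (27, 22), (27, 23), (27, 24), (27, 25), (27, 26), (27, 27), (27, 28), (27, 29), (27, 30), (27, 31)]
Holes: [(1, 0), (1, 1), (1, 2), (1, 3), (1, 4), (1, 5), (1, 6), (1, 7), (1, 8), (1, 9), (1, 10), (1, 11), (1, 12), (1, 13), (1, 14), (1, 15), (1, 16), (1, 17), (1, 18), (1, 19), (1, 20), (1, 21), (1, 22), (1, 23), (1, 24), (1, 25), (1, 26), (1, 27), (1, 28), (1, 29), (1, 30), (1, 31), (22, 0), (22, 1), (22, 2), (22, 3), (22, 4), (22, 5), (22, 6), (22, 7), (22, 8), (22, 9), (22, 10), (22, 11), (22, 12), (22, 13), (22, 14), (22, 15), (22, 16), (22, 17), (22, 18), (22, 19), (22, 20), (22, 21), (22, 22), (22, 23), (22, 24), (22, 25), (22, 26), (22, 27), (22, 28), (22, 29), (22, 30), (22, 31), (27, 0), (27, 1), (27, 2), (27, 3), (27, 4), (27, 5), (27, 6), (27, 7), (27, 8), (27, 9), (27, 10), (27, 11), (27, 12), (27, 13), (27, 14), (27, 15), (27, 16), (27, 17), (27, 18), (27, 19), (27, 20), (27, 21), (27, 22), (27, 23), (27, 24), (27, 25), (27, 26), (27, 27), (27, 28), (27, 29), (27, 30), (27, 31)]

Answer: no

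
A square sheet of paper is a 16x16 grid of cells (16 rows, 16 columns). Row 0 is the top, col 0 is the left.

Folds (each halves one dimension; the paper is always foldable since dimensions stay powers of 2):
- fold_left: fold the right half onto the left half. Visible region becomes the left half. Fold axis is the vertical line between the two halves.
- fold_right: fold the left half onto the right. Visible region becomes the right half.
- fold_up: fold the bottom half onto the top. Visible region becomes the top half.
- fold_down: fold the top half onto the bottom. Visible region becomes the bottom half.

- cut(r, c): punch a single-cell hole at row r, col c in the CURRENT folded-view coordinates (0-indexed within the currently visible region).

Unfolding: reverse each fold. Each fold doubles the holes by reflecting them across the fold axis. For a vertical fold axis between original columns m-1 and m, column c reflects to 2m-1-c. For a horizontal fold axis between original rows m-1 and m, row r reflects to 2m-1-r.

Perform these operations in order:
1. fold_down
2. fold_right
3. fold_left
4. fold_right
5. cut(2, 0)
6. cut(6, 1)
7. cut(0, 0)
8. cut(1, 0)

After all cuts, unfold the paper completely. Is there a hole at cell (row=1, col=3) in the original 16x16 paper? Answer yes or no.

Op 1 fold_down: fold axis h@8; visible region now rows[8,16) x cols[0,16) = 8x16
Op 2 fold_right: fold axis v@8; visible region now rows[8,16) x cols[8,16) = 8x8
Op 3 fold_left: fold axis v@12; visible region now rows[8,16) x cols[8,12) = 8x4
Op 4 fold_right: fold axis v@10; visible region now rows[8,16) x cols[10,12) = 8x2
Op 5 cut(2, 0): punch at orig (10,10); cuts so far [(10, 10)]; region rows[8,16) x cols[10,12) = 8x2
Op 6 cut(6, 1): punch at orig (14,11); cuts so far [(10, 10), (14, 11)]; region rows[8,16) x cols[10,12) = 8x2
Op 7 cut(0, 0): punch at orig (8,10); cuts so far [(8, 10), (10, 10), (14, 11)]; region rows[8,16) x cols[10,12) = 8x2
Op 8 cut(1, 0): punch at orig (9,10); cuts so far [(8, 10), (9, 10), (10, 10), (14, 11)]; region rows[8,16) x cols[10,12) = 8x2
Unfold 1 (reflect across v@10): 8 holes -> [(8, 9), (8, 10), (9, 9), (9, 10), (10, 9), (10, 10), (14, 8), (14, 11)]
Unfold 2 (reflect across v@12): 16 holes -> [(8, 9), (8, 10), (8, 13), (8, 14), (9, 9), (9, 10), (9, 13), (9, 14), (10, 9), (10, 10), (10, 13), (10, 14), (14, 8), (14, 11), (14, 12), (14, 15)]
Unfold 3 (reflect across v@8): 32 holes -> [(8, 1), (8, 2), (8, 5), (8, 6), (8, 9), (8, 10), (8, 13), (8, 14), (9, 1), (9, 2), (9, 5), (9, 6), (9, 9), (9, 10), (9, 13), (9, 14), (10, 1), (10, 2), (10, 5), (10, 6), (10, 9), (10, 10), (10, 13), (10, 14), (14, 0), (14, 3), (14, 4), (14, 7), (14, 8), (14, 11), (14, 12), (14, 15)]
Unfold 4 (reflect across h@8): 64 holes -> [(1, 0), (1, 3), (1, 4), (1, 7), (1, 8), (1, 11), (1, 12), (1, 15), (5, 1), (5, 2), (5, 5), (5, 6), (5, 9), (5, 10), (5, 13), (5, 14), (6, 1), (6, 2), (6, 5), (6, 6), (6, 9), (6, 10), (6, 13), (6, 14), (7, 1), (7, 2), (7, 5), (7, 6), (7, 9), (7, 10), (7, 13), (7, 14), (8, 1), (8, 2), (8, 5), (8, 6), (8, 9), (8, 10), (8, 13), (8, 14), (9, 1), (9, 2), (9, 5), (9, 6), (9, 9), (9, 10), (9, 13), (9, 14), (10, 1), (10, 2), (10, 5), (10, 6), (10, 9), (10, 10), (10, 13), (10, 14), (14, 0), (14, 3), (14, 4), (14, 7), (14, 8), (14, 11), (14, 12), (14, 15)]
Holes: [(1, 0), (1, 3), (1, 4), (1, 7), (1, 8), (1, 11), (1, 12), (1, 15), (5, 1), (5, 2), (5, 5), (5, 6), (5, 9), (5, 10), (5, 13), (5, 14), (6, 1), (6, 2), (6, 5), (6, 6), (6, 9), (6, 10), (6, 13), (6, 14), (7, 1), (7, 2), (7, 5), (7, 6), (7, 9), (7, 10), (7, 13), (7, 14), (8, 1), (8, 2), (8, 5), (8, 6), (8, 9), (8, 10), (8, 13), (8, 14), (9, 1), (9, 2), (9, 5), (9, 6), (9, 9), (9, 10), (9, 13), (9, 14), (10, 1), (10, 2), (10, 5), (10, 6), (10, 9), (10, 10), (10, 13), (10, 14), (14, 0), (14, 3), (14, 4), (14, 7), (14, 8), (14, 11), (14, 12), (14, 15)]

Answer: yes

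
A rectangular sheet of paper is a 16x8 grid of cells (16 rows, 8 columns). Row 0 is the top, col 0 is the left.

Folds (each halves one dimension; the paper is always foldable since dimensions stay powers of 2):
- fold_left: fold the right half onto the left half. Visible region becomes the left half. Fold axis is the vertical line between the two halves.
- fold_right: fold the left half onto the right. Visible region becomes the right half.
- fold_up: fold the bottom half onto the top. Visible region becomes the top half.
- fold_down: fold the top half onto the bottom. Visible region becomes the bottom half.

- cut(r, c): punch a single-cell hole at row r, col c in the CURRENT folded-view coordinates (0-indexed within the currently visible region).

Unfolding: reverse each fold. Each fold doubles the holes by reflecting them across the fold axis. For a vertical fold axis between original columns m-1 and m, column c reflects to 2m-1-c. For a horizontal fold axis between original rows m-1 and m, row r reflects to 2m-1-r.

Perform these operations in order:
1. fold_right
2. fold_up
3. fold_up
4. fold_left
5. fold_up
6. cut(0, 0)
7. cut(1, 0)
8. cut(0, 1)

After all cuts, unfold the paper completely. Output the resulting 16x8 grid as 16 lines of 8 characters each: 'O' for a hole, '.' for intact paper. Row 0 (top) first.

Answer: OOOOOOOO
O..OO..O
O..OO..O
OOOOOOOO
OOOOOOOO
O..OO..O
O..OO..O
OOOOOOOO
OOOOOOOO
O..OO..O
O..OO..O
OOOOOOOO
OOOOOOOO
O..OO..O
O..OO..O
OOOOOOOO

Derivation:
Op 1 fold_right: fold axis v@4; visible region now rows[0,16) x cols[4,8) = 16x4
Op 2 fold_up: fold axis h@8; visible region now rows[0,8) x cols[4,8) = 8x4
Op 3 fold_up: fold axis h@4; visible region now rows[0,4) x cols[4,8) = 4x4
Op 4 fold_left: fold axis v@6; visible region now rows[0,4) x cols[4,6) = 4x2
Op 5 fold_up: fold axis h@2; visible region now rows[0,2) x cols[4,6) = 2x2
Op 6 cut(0, 0): punch at orig (0,4); cuts so far [(0, 4)]; region rows[0,2) x cols[4,6) = 2x2
Op 7 cut(1, 0): punch at orig (1,4); cuts so far [(0, 4), (1, 4)]; region rows[0,2) x cols[4,6) = 2x2
Op 8 cut(0, 1): punch at orig (0,5); cuts so far [(0, 4), (0, 5), (1, 4)]; region rows[0,2) x cols[4,6) = 2x2
Unfold 1 (reflect across h@2): 6 holes -> [(0, 4), (0, 5), (1, 4), (2, 4), (3, 4), (3, 5)]
Unfold 2 (reflect across v@6): 12 holes -> [(0, 4), (0, 5), (0, 6), (0, 7), (1, 4), (1, 7), (2, 4), (2, 7), (3, 4), (3, 5), (3, 6), (3, 7)]
Unfold 3 (reflect across h@4): 24 holes -> [(0, 4), (0, 5), (0, 6), (0, 7), (1, 4), (1, 7), (2, 4), (2, 7), (3, 4), (3, 5), (3, 6), (3, 7), (4, 4), (4, 5), (4, 6), (4, 7), (5, 4), (5, 7), (6, 4), (6, 7), (7, 4), (7, 5), (7, 6), (7, 7)]
Unfold 4 (reflect across h@8): 48 holes -> [(0, 4), (0, 5), (0, 6), (0, 7), (1, 4), (1, 7), (2, 4), (2, 7), (3, 4), (3, 5), (3, 6), (3, 7), (4, 4), (4, 5), (4, 6), (4, 7), (5, 4), (5, 7), (6, 4), (6, 7), (7, 4), (7, 5), (7, 6), (7, 7), (8, 4), (8, 5), (8, 6), (8, 7), (9, 4), (9, 7), (10, 4), (10, 7), (11, 4), (11, 5), (11, 6), (11, 7), (12, 4), (12, 5), (12, 6), (12, 7), (13, 4), (13, 7), (14, 4), (14, 7), (15, 4), (15, 5), (15, 6), (15, 7)]
Unfold 5 (reflect across v@4): 96 holes -> [(0, 0), (0, 1), (0, 2), (0, 3), (0, 4), (0, 5), (0, 6), (0, 7), (1, 0), (1, 3), (1, 4), (1, 7), (2, 0), (2, 3), (2, 4), (2, 7), (3, 0), (3, 1), (3, 2), (3, 3), (3, 4), (3, 5), (3, 6), (3, 7), (4, 0), (4, 1), (4, 2), (4, 3), (4, 4), (4, 5), (4, 6), (4, 7), (5, 0), (5, 3), (5, 4), (5, 7), (6, 0), (6, 3), (6, 4), (6, 7), (7, 0), (7, 1), (7, 2), (7, 3), (7, 4), (7, 5), (7, 6), (7, 7), (8, 0), (8, 1), (8, 2), (8, 3), (8, 4), (8, 5), (8, 6), (8, 7), (9, 0), (9, 3), (9, 4), (9, 7), (10, 0), (10, 3), (10, 4), (10, 7), (11, 0), (11, 1), (11, 2), (11, 3), (11, 4), (11, 5), (11, 6), (11, 7), (12, 0), (12, 1), (12, 2), (12, 3), (12, 4), (12, 5), (12, 6), (12, 7), (13, 0), (13, 3), (13, 4), (13, 7), (14, 0), (14, 3), (14, 4), (14, 7), (15, 0), (15, 1), (15, 2), (15, 3), (15, 4), (15, 5), (15, 6), (15, 7)]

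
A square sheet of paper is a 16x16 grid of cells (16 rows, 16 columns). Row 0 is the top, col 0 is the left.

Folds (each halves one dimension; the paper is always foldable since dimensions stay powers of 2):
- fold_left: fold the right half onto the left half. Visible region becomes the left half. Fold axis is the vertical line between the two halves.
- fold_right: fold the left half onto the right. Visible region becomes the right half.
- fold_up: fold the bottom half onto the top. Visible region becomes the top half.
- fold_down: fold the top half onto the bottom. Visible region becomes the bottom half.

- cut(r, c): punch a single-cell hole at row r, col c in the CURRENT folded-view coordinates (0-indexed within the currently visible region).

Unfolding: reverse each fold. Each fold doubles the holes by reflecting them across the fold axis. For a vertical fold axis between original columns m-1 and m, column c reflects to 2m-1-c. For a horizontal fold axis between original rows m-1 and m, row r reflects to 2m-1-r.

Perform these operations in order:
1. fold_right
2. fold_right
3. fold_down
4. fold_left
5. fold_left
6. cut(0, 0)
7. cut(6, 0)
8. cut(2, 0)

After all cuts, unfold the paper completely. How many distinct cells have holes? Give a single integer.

Op 1 fold_right: fold axis v@8; visible region now rows[0,16) x cols[8,16) = 16x8
Op 2 fold_right: fold axis v@12; visible region now rows[0,16) x cols[12,16) = 16x4
Op 3 fold_down: fold axis h@8; visible region now rows[8,16) x cols[12,16) = 8x4
Op 4 fold_left: fold axis v@14; visible region now rows[8,16) x cols[12,14) = 8x2
Op 5 fold_left: fold axis v@13; visible region now rows[8,16) x cols[12,13) = 8x1
Op 6 cut(0, 0): punch at orig (8,12); cuts so far [(8, 12)]; region rows[8,16) x cols[12,13) = 8x1
Op 7 cut(6, 0): punch at orig (14,12); cuts so far [(8, 12), (14, 12)]; region rows[8,16) x cols[12,13) = 8x1
Op 8 cut(2, 0): punch at orig (10,12); cuts so far [(8, 12), (10, 12), (14, 12)]; region rows[8,16) x cols[12,13) = 8x1
Unfold 1 (reflect across v@13): 6 holes -> [(8, 12), (8, 13), (10, 12), (10, 13), (14, 12), (14, 13)]
Unfold 2 (reflect across v@14): 12 holes -> [(8, 12), (8, 13), (8, 14), (8, 15), (10, 12), (10, 13), (10, 14), (10, 15), (14, 12), (14, 13), (14, 14), (14, 15)]
Unfold 3 (reflect across h@8): 24 holes -> [(1, 12), (1, 13), (1, 14), (1, 15), (5, 12), (5, 13), (5, 14), (5, 15), (7, 12), (7, 13), (7, 14), (7, 15), (8, 12), (8, 13), (8, 14), (8, 15), (10, 12), (10, 13), (10, 14), (10, 15), (14, 12), (14, 13), (14, 14), (14, 15)]
Unfold 4 (reflect across v@12): 48 holes -> [(1, 8), (1, 9), (1, 10), (1, 11), (1, 12), (1, 13), (1, 14), (1, 15), (5, 8), (5, 9), (5, 10), (5, 11), (5, 12), (5, 13), (5, 14), (5, 15), (7, 8), (7, 9), (7, 10), (7, 11), (7, 12), (7, 13), (7, 14), (7, 15), (8, 8), (8, 9), (8, 10), (8, 11), (8, 12), (8, 13), (8, 14), (8, 15), (10, 8), (10, 9), (10, 10), (10, 11), (10, 12), (10, 13), (10, 14), (10, 15), (14, 8), (14, 9), (14, 10), (14, 11), (14, 12), (14, 13), (14, 14), (14, 15)]
Unfold 5 (reflect across v@8): 96 holes -> [(1, 0), (1, 1), (1, 2), (1, 3), (1, 4), (1, 5), (1, 6), (1, 7), (1, 8), (1, 9), (1, 10), (1, 11), (1, 12), (1, 13), (1, 14), (1, 15), (5, 0), (5, 1), (5, 2), (5, 3), (5, 4), (5, 5), (5, 6), (5, 7), (5, 8), (5, 9), (5, 10), (5, 11), (5, 12), (5, 13), (5, 14), (5, 15), (7, 0), (7, 1), (7, 2), (7, 3), (7, 4), (7, 5), (7, 6), (7, 7), (7, 8), (7, 9), (7, 10), (7, 11), (7, 12), (7, 13), (7, 14), (7, 15), (8, 0), (8, 1), (8, 2), (8, 3), (8, 4), (8, 5), (8, 6), (8, 7), (8, 8), (8, 9), (8, 10), (8, 11), (8, 12), (8, 13), (8, 14), (8, 15), (10, 0), (10, 1), (10, 2), (10, 3), (10, 4), (10, 5), (10, 6), (10, 7), (10, 8), (10, 9), (10, 10), (10, 11), (10, 12), (10, 13), (10, 14), (10, 15), (14, 0), (14, 1), (14, 2), (14, 3), (14, 4), (14, 5), (14, 6), (14, 7), (14, 8), (14, 9), (14, 10), (14, 11), (14, 12), (14, 13), (14, 14), (14, 15)]

Answer: 96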